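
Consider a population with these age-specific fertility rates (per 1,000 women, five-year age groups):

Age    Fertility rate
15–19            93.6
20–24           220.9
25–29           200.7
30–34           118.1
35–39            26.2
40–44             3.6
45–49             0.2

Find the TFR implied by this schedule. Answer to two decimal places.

3.32

Sum of ASFRs = 93.6 + 220.9 + 200.7 + 118.1 + 26.2 + 3.6 + 0.2 = 663.3
TFR = 5 × 663.3 / 1000 = 3.3165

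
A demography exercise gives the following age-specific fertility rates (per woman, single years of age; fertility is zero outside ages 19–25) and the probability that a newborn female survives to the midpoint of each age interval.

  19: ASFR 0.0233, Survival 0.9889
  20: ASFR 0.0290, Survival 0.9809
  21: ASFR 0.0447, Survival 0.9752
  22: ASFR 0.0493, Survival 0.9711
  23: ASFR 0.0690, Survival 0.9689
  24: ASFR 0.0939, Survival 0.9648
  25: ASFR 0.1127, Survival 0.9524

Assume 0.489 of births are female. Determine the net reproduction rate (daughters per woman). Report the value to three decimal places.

0.199

Proportion female at birth = 0.489.
Weighting each age-specific rate by interval width and survival:
  19: 1 × 0.0233 × 0.9889 = 0.02304
  20: 1 × 0.0290 × 0.9809 = 0.02845
  21: 1 × 0.0447 × 0.9752 = 0.04359
  22: 1 × 0.0493 × 0.9711 = 0.04788
  23: 1 × 0.0690 × 0.9689 = 0.06685
  24: 1 × 0.0939 × 0.9648 = 0.09059
  25: 1 × 0.1127 × 0.9524 = 0.10734
Sum = 0.40774
NRR = 0.489 × 0.40774 = 0.19938
An NRR under 1 implies long-run decline under these rates.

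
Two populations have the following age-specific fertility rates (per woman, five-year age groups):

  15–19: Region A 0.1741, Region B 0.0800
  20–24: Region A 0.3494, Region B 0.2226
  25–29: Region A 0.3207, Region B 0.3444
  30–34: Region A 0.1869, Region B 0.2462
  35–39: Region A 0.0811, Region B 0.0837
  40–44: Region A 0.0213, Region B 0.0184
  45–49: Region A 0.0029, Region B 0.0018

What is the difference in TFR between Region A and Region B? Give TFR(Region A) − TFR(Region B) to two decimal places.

Region A:
  Sum of ASFRs = 0.1741 + 0.3494 + 0.3207 + 0.1869 + 0.0811 + 0.0213 + 0.0029 = 1.1364
  TFR = 5 × 1.1364 = 5.682
Region B:
  Sum of ASFRs = 0.0800 + 0.2226 + 0.3444 + 0.2462 + 0.0837 + 0.0184 + 0.0018 = 0.9971
  TFR = 5 × 0.9971 = 4.9855
Difference = 5.682 − 4.9855 = 0.6965

0.70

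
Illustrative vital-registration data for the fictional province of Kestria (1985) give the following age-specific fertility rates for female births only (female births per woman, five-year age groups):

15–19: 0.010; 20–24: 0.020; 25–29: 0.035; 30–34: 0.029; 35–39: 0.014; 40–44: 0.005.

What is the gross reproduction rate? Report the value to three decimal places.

0.565

Sum of female ASFRs = 0.010 + 0.020 + 0.035 + 0.029 + 0.014 + 0.005 = 0.113
GRR = 5 × 0.113 = 0.565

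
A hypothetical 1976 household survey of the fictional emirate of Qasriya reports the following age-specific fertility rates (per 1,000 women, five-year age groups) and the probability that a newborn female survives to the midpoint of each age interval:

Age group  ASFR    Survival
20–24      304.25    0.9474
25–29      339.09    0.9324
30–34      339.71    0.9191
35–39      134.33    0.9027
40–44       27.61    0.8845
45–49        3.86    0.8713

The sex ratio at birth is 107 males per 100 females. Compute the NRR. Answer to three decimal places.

Proportion female at birth = 100 / (100 + 107) = 0.48309.
Each age group contributes 5 × ASFR × survival:
  20–24: 5 × 304.25/1000 × 0.9474 = 1.44123
  25–29: 5 × 339.09/1000 × 0.9324 = 1.58084
  30–34: 5 × 339.71/1000 × 0.9191 = 1.56114
  35–39: 5 × 134.33/1000 × 0.9027 = 0.60630
  40–44: 5 × 27.61/1000 × 0.8845 = 0.12211
  45–49: 5 × 3.86/1000 × 0.8713 = 0.01682
Sum = 5.32844
NRR = 0.48309 × 5.32844 = 2.57412
An NRR exceeding 1 indicates intrinsic growth under these rates.

2.574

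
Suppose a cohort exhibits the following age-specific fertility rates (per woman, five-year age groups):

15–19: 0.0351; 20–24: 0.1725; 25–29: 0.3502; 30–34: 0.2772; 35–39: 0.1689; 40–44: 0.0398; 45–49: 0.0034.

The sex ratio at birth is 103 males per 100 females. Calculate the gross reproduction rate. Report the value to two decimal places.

2.58

Proportion female at birth = 100 / (100 + 103) = 0.49261.
Sum of ASFRs = 0.0351 + 0.1725 + 0.3502 + 0.2772 + 0.1689 + 0.0398 + 0.0034 = 1.0471
TFR = 5 × 1.0471 = 5.2355
GRR = 0.49261 × 5.2355 = 2.57906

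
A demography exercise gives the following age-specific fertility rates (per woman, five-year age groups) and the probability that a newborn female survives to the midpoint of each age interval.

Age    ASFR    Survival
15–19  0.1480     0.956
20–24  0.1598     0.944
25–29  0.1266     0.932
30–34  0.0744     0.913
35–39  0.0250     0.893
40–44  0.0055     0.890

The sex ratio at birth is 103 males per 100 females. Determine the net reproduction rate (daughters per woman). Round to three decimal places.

1.245

Proportion female at birth = 100 / (100 + 103) = 0.49261.
Survival-weighted fertility by age (5·fₓ·Sₓ):
  15–19: 5 × 0.1480 × 0.956 = 0.70744
  20–24: 5 × 0.1598 × 0.944 = 0.75426
  25–29: 5 × 0.1266 × 0.932 = 0.58996
  30–34: 5 × 0.0744 × 0.913 = 0.33964
  35–39: 5 × 0.0250 × 0.893 = 0.11163
  40–44: 5 × 0.0055 × 0.890 = 0.02448
Sum = 2.52741
NRR = 0.49261 × 2.52741 = 1.24503
With NRR above 1 the population is above replacement fertility.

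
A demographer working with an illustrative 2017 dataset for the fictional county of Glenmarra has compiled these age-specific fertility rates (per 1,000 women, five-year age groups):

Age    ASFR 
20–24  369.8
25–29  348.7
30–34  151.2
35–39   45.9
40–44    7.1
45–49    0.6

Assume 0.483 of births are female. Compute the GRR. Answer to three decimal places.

2.230

Proportion female at birth = 0.483.
Sum of ASFRs = 369.8 + 348.7 + 151.2 + 45.9 + 7.1 + 0.6 = 923.3
TFR = 5 × 923.3 / 1000 = 4.6165
GRR = 0.483 × 4.6165 = 2.22977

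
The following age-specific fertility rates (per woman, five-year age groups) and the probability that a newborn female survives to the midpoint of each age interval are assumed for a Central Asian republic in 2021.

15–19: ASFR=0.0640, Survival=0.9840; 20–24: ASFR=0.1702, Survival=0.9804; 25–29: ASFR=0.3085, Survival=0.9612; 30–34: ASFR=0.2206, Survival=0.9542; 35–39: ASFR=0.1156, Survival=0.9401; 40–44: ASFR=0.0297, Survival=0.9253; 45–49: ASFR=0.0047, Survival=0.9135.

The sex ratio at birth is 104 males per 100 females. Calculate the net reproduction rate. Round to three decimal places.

2.150

Proportion female at birth = 100 / (100 + 104) = 0.49020.
Survival-weighted fertility by age (5·fₓ·Sₓ):
  15–19: 5 × 0.0640 × 0.9840 = 0.31488
  20–24: 5 × 0.1702 × 0.9804 = 0.83432
  25–29: 5 × 0.3085 × 0.9612 = 1.48265
  30–34: 5 × 0.2206 × 0.9542 = 1.05248
  35–39: 5 × 0.1156 × 0.9401 = 0.54338
  40–44: 5 × 0.0297 × 0.9253 = 0.13741
  45–49: 5 × 0.0047 × 0.9135 = 0.02147
Sum = 4.38659
NRR = 0.49020 × 4.38659 = 2.15031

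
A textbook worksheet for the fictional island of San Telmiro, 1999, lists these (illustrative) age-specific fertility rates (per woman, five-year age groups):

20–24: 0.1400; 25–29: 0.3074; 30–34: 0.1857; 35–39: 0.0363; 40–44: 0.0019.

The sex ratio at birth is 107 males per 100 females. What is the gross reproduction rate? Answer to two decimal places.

Proportion female at birth = 100 / (100 + 107) = 0.48309.
Sum of ASFRs = 0.1400 + 0.3074 + 0.1857 + 0.0363 + 0.0019 = 0.6713
TFR = 5 × 0.6713 = 3.3565
GRR = 0.48309 × 3.3565 = 1.62149

1.62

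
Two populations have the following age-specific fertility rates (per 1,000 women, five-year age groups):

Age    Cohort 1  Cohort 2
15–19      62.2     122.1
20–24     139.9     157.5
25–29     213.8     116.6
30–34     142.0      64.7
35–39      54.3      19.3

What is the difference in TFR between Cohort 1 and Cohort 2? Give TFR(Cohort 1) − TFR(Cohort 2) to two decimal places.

Cohort 1:
  Sum of ASFRs = 62.2 + 139.9 + 213.8 + 142.0 + 54.3 = 612.2
  TFR = 5 × 612.2 / 1000 = 3.061
Cohort 2:
  Sum of ASFRs = 122.1 + 157.5 + 116.6 + 64.7 + 19.3 = 480.2
  TFR = 5 × 480.2 / 1000 = 2.401
Difference = 3.061 − 2.401 = 0.66

0.66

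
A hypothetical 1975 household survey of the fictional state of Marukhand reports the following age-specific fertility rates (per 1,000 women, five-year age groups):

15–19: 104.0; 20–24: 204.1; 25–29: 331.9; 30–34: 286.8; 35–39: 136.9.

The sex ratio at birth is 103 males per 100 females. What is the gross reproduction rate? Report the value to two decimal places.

2.62

Proportion female at birth = 100 / (100 + 103) = 0.49261.
Sum of ASFRs = 104.0 + 204.1 + 331.9 + 286.8 + 136.9 = 1063.7
TFR = 5 × 1063.7 / 1000 = 5.3185
GRR = 0.49261 × 5.3185 = 2.61995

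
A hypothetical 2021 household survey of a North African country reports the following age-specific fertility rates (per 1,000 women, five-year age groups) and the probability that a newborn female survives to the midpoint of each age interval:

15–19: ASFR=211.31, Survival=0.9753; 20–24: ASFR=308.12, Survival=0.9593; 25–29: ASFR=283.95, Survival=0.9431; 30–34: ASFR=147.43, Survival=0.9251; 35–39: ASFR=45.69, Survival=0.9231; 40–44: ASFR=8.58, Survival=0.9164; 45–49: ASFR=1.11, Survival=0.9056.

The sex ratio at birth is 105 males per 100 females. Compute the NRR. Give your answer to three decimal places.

2.334

Proportion female at birth = 100 / (100 + 105) = 0.48780.
Each age group contributes 5 × ASFR × survival:
  15–19: 5 × 211.31/1000 × 0.9753 = 1.03045
  20–24: 5 × 308.12/1000 × 0.9593 = 1.47790
  25–29: 5 × 283.95/1000 × 0.9431 = 1.33897
  30–34: 5 × 147.43/1000 × 0.9251 = 0.68194
  35–39: 5 × 45.69/1000 × 0.9231 = 0.21088
  40–44: 5 × 8.58/1000 × 0.9164 = 0.03931
  45–49: 5 × 1.11/1000 × 0.9056 = 0.00503
Sum = 4.78448
NRR = 0.48780 × 4.78448 = 2.33387
NRR > 1, so each generation more than replaces itself.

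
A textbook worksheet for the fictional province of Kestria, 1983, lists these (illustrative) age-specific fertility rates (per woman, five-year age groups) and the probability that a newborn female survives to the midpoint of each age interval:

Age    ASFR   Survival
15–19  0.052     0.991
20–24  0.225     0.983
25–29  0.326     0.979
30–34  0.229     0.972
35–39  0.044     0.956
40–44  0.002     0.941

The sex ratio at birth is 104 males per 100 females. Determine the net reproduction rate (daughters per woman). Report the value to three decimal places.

Proportion female at birth = 100 / (100 + 104) = 0.49020.
Each age group contributes 5 × ASFR × survival:
  15–19: 5 × 0.052 × 0.991 = 0.25766
  20–24: 5 × 0.225 × 0.983 = 1.10588
  25–29: 5 × 0.326 × 0.979 = 1.59577
  30–34: 5 × 0.229 × 0.972 = 1.11294
  35–39: 5 × 0.044 × 0.956 = 0.21032
  40–44: 5 × 0.002 × 0.941 = 0.00941
Sum = 4.29198
NRR = 0.49020 × 4.29198 = 2.10393

2.104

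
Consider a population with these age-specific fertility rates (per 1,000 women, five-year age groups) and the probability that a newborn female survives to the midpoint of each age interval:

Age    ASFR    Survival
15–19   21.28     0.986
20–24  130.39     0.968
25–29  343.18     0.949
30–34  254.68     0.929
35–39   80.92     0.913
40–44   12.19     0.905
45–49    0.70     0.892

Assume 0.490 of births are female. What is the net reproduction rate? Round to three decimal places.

Proportion female at birth = 0.490.
Weighting each age-specific rate by interval width and survival:
  15–19: 5 × 21.28/1000 × 0.986 = 0.10491
  20–24: 5 × 130.39/1000 × 0.968 = 0.63109
  25–29: 5 × 343.18/1000 × 0.949 = 1.62839
  30–34: 5 × 254.68/1000 × 0.929 = 1.18299
  35–39: 5 × 80.92/1000 × 0.913 = 0.36940
  40–44: 5 × 12.19/1000 × 0.905 = 0.05516
  45–49: 5 × 0.70/1000 × 0.892 = 0.00312
Sum = 3.97506
NRR = 0.490 × 3.97506 = 1.94778

1.948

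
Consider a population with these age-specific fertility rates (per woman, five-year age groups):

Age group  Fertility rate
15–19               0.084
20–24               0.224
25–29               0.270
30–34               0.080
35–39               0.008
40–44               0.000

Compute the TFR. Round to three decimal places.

3.330

Sum of ASFRs = 0.084 + 0.224 + 0.270 + 0.080 + 0.008 + 0.000 = 0.666
TFR = 5 × 0.666 = 3.33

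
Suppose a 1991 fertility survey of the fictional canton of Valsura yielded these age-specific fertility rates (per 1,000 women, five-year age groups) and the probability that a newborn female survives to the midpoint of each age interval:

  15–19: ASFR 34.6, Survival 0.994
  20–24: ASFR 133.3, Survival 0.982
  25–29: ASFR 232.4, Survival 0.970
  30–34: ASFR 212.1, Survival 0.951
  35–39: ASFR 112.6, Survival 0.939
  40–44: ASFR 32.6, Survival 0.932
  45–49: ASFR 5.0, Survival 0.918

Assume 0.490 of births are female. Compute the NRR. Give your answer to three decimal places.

1.796

Proportion female at birth = 0.490.
Per-age-group product (5 × ASFR × survival probability):
  15–19: 5 × 34.6/1000 × 0.994 = 0.17196
  20–24: 5 × 133.3/1000 × 0.982 = 0.65450
  25–29: 5 × 232.4/1000 × 0.970 = 1.12714
  30–34: 5 × 212.1/1000 × 0.951 = 1.00854
  35–39: 5 × 112.6/1000 × 0.939 = 0.52866
  40–44: 5 × 32.6/1000 × 0.932 = 0.15192
  45–49: 5 × 5.0/1000 × 0.918 = 0.02295
Sum = 3.66567
NRR = 0.490 × 3.66567 = 1.79618
An NRR exceeding 1 indicates intrinsic growth under these rates.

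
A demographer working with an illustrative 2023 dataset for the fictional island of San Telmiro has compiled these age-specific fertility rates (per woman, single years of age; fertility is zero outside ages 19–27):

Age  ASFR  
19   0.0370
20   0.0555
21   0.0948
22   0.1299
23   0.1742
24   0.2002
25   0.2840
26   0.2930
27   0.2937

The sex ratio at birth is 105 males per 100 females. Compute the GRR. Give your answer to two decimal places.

0.76

Proportion female at birth = 100 / (100 + 105) = 0.48780.
Sum of ASFRs = 0.0370 + 0.0555 + 0.0948 + 0.1299 + 0.1742 + 0.2002 + 0.2840 + 0.2930 + 0.2937 = 1.5623
TFR = 1.5623
GRR = 0.48780 × 1.5623 = 0.76209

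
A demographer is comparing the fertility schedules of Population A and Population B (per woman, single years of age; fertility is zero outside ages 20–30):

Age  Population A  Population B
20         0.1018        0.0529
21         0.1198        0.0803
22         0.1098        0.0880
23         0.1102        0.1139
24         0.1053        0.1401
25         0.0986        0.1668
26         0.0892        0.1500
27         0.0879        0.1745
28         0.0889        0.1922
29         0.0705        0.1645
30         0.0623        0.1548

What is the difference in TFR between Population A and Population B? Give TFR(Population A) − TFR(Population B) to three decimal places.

Population A:
  Sum of ASFRs = 0.1018 + 0.1198 + 0.1098 + 0.1102 + 0.1053 + 0.0986 + 0.0892 + 0.0879 + 0.0889 + 0.0705 + 0.0623 = 1.0443
  TFR = 1.0443
Population B:
  Sum of ASFRs = 0.0529 + 0.0803 + 0.0880 + 0.1139 + 0.1401 + 0.1668 + 0.1500 + 0.1745 + 0.1922 + 0.1645 + 0.1548 = 1.4780
  TFR = 1.478
Difference = 1.0443 − 1.478 = -0.4337

-0.434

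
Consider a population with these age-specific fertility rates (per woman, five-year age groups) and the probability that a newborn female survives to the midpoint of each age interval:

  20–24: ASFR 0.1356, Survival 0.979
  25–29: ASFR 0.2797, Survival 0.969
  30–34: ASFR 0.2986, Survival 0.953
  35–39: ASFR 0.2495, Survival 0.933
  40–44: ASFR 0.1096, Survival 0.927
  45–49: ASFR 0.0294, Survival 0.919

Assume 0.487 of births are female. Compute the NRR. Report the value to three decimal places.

2.556

Proportion female at birth = 0.487.
Each age group contributes 5 × ASFR × survival:
  20–24: 5 × 0.1356 × 0.979 = 0.66376
  25–29: 5 × 0.2797 × 0.969 = 1.35515
  30–34: 5 × 0.2986 × 0.953 = 1.42283
  35–39: 5 × 0.2495 × 0.933 = 1.16392
  40–44: 5 × 0.1096 × 0.927 = 0.50800
  45–49: 5 × 0.0294 × 0.919 = 0.13509
Sum = 5.24875
NRR = 0.487 × 5.24875 = 2.55614
With NRR above 1 the population is above replacement fertility.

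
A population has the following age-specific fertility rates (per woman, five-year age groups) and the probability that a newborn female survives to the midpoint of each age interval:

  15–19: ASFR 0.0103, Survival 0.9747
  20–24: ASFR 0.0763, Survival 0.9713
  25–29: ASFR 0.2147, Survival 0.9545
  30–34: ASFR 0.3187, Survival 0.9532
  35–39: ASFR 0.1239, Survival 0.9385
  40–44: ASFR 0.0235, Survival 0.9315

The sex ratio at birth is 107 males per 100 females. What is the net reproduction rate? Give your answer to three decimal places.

Proportion female at birth = 100 / (100 + 107) = 0.48309.
Per-age-group product (5 × ASFR × survival probability):
  15–19: 5 × 0.0103 × 0.9747 = 0.05020
  20–24: 5 × 0.0763 × 0.9713 = 0.37055
  25–29: 5 × 0.2147 × 0.9545 = 1.02466
  30–34: 5 × 0.3187 × 0.9532 = 1.51892
  35–39: 5 × 0.1239 × 0.9385 = 0.58140
  40–44: 5 × 0.0235 × 0.9315 = 0.10945
Sum = 3.65518
NRR = 0.48309 × 3.65518 = 1.76578

1.766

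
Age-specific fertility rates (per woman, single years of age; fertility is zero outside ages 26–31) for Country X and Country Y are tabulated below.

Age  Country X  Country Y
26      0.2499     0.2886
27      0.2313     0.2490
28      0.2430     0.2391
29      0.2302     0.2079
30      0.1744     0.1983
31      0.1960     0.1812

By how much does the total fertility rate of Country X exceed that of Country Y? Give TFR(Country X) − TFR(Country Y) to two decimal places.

-0.04

Country X:
  Sum of ASFRs = 0.2499 + 0.2313 + 0.2430 + 0.2302 + 0.1744 + 0.1960 = 1.3248
  TFR = 1.3248
Country Y:
  Sum of ASFRs = 0.2886 + 0.2490 + 0.2391 + 0.2079 + 0.1983 + 0.1812 = 1.3641
  TFR = 1.3641
Difference = 1.3248 − 1.3641 = -0.0393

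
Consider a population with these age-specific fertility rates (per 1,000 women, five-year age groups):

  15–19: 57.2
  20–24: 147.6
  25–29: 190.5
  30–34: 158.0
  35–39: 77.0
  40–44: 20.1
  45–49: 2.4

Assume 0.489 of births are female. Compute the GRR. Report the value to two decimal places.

Proportion female at birth = 0.489.
Sum of ASFRs = 57.2 + 147.6 + 190.5 + 158.0 + 77.0 + 20.1 + 2.4 = 652.8
TFR = 5 × 652.8 / 1000 = 3.264
GRR = 0.489 × 3.264 = 1.59610

1.60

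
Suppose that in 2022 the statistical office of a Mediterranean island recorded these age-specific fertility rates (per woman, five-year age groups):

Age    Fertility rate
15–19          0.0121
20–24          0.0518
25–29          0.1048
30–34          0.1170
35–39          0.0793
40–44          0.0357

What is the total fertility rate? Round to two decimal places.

Sum of ASFRs = 0.0121 + 0.0518 + 0.1048 + 0.1170 + 0.0793 + 0.0357 = 0.4007
TFR = 5 × 0.4007 = 2.0035

2.00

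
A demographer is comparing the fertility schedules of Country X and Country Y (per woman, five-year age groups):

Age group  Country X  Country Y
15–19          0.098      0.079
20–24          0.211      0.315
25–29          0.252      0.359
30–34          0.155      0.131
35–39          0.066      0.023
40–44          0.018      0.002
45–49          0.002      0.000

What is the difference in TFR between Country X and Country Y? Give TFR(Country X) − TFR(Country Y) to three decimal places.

-0.535

Country X:
  Sum of ASFRs = 0.098 + 0.211 + 0.252 + 0.155 + 0.066 + 0.018 + 0.002 = 0.802
  TFR = 5 × 0.802 = 4.01
Country Y:
  Sum of ASFRs = 0.079 + 0.315 + 0.359 + 0.131 + 0.023 + 0.002 + 0.000 = 0.909
  TFR = 5 × 0.909 = 4.545
Difference = 4.01 − 4.545 = -0.535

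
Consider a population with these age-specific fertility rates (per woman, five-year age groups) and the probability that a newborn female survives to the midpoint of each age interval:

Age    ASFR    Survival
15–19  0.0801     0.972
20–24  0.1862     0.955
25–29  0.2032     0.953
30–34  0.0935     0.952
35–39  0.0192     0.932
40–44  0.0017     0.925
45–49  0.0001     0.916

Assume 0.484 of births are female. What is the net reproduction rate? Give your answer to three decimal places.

1.350

Proportion female at birth = 0.484.
Each age group contributes 5 × ASFR × survival:
  15–19: 5 × 0.0801 × 0.972 = 0.38929
  20–24: 5 × 0.1862 × 0.955 = 0.88911
  25–29: 5 × 0.2032 × 0.953 = 0.96825
  30–34: 5 × 0.0935 × 0.952 = 0.44506
  35–39: 5 × 0.0192 × 0.932 = 0.08947
  40–44: 5 × 0.0017 × 0.925 = 0.00786
  45–49: 5 × 0.0001 × 0.916 = 0.00046
Sum = 2.78950
NRR = 0.484 × 2.78950 = 1.35012
NRR > 1, so each generation more than replaces itself.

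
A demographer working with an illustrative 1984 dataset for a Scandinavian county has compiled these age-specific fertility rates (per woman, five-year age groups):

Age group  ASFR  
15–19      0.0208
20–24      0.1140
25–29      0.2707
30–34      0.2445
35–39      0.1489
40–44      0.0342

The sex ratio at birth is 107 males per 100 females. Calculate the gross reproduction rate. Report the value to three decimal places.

Proportion female at birth = 100 / (100 + 107) = 0.48309.
Sum of ASFRs = 0.0208 + 0.1140 + 0.2707 + 0.2445 + 0.1489 + 0.0342 = 0.8331
TFR = 5 × 0.8331 = 4.1655
GRR = 0.48309 × 4.1655 = 2.01231

2.012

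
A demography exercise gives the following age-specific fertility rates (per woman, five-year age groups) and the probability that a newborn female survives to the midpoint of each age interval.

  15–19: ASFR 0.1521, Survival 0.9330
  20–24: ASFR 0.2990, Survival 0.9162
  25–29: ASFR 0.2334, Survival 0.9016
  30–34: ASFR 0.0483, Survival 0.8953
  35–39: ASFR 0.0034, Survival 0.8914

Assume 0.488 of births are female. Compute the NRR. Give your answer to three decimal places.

Proportion female at birth = 0.488.
Survival-weighted fertility by age (5·fₓ·Sₓ):
  15–19: 5 × 0.1521 × 0.9330 = 0.70955
  20–24: 5 × 0.2990 × 0.9162 = 1.36972
  25–29: 5 × 0.2334 × 0.9016 = 1.05217
  30–34: 5 × 0.0483 × 0.8953 = 0.21621
  35–39: 5 × 0.0034 × 0.8914 = 0.01515
Sum = 3.36280
NRR = 0.488 × 3.36280 = 1.64105

1.641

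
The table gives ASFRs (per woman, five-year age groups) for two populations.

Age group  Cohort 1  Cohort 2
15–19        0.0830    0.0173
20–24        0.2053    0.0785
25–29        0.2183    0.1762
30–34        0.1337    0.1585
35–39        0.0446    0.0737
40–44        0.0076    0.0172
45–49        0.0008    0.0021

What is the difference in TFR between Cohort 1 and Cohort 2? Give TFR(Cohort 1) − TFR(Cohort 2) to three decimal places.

Cohort 1:
  Sum of ASFRs = 0.0830 + 0.2053 + 0.2183 + 0.1337 + 0.0446 + 0.0076 + 0.0008 = 0.6933
  TFR = 5 × 0.6933 = 3.4665
Cohort 2:
  Sum of ASFRs = 0.0173 + 0.0785 + 0.1762 + 0.1585 + 0.0737 + 0.0172 + 0.0021 = 0.5235
  TFR = 5 × 0.5235 = 2.6175
Difference = 3.4665 − 2.6175 = 0.849

0.849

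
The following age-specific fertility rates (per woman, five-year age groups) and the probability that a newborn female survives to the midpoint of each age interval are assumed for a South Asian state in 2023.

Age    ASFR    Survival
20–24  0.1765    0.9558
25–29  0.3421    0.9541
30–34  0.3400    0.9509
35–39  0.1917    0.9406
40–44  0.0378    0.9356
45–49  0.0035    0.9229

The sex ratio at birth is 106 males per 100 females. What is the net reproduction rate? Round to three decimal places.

Proportion female at birth = 100 / (100 + 106) = 0.48544.
Per-age-group product (5 × ASFR × survival probability):
  20–24: 5 × 0.1765 × 0.9558 = 0.84349
  25–29: 5 × 0.3421 × 0.9541 = 1.63199
  30–34: 5 × 0.3400 × 0.9509 = 1.61653
  35–39: 5 × 0.1917 × 0.9406 = 0.90157
  40–44: 5 × 0.0378 × 0.9356 = 0.17683
  45–49: 5 × 0.0035 × 0.9229 = 0.01615
Sum = 5.18656
NRR = 0.48544 × 5.18656 = 2.51776

2.518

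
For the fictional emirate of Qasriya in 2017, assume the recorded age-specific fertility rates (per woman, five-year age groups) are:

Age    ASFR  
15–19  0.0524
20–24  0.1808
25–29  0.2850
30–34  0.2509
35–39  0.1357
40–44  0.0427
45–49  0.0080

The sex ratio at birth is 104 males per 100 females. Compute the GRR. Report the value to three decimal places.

Proportion female at birth = 100 / (100 + 104) = 0.49020.
Sum of ASFRs = 0.0524 + 0.1808 + 0.2850 + 0.2509 + 0.1357 + 0.0427 + 0.0080 = 0.9555
TFR = 5 × 0.9555 = 4.7775
GRR = 0.49020 × 4.7775 = 2.34193

2.342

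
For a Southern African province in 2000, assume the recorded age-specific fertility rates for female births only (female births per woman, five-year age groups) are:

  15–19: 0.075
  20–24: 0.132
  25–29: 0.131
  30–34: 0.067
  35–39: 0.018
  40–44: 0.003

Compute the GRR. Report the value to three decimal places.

2.130

Sum of female ASFRs = 0.075 + 0.132 + 0.131 + 0.067 + 0.018 + 0.003 = 0.426
GRR = 5 × 0.426 = 2.13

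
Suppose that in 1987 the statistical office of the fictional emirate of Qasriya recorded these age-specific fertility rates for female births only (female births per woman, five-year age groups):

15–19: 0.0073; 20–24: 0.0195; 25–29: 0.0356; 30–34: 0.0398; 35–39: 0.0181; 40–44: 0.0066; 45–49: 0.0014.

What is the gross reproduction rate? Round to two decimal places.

0.64

Sum of female ASFRs = 0.0073 + 0.0195 + 0.0356 + 0.0398 + 0.0181 + 0.0066 + 0.0014 = 0.1283
GRR = 5 × 0.1283 = 0.6415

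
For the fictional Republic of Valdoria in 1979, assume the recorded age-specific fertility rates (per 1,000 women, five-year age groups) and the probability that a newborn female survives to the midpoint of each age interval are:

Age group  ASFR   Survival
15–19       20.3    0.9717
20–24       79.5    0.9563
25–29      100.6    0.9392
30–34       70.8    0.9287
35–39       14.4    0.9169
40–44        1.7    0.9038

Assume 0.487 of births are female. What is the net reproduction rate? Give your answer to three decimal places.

0.659

Proportion female at birth = 0.487.
Each age group contributes 5 × ASFR × survival:
  15–19: 5 × 20.3/1000 × 0.9717 = 0.09863
  20–24: 5 × 79.5/1000 × 0.9563 = 0.38013
  25–29: 5 × 100.6/1000 × 0.9392 = 0.47242
  30–34: 5 × 70.8/1000 × 0.9287 = 0.32876
  35–39: 5 × 14.4/1000 × 0.9169 = 0.06602
  40–44: 5 × 1.7/1000 × 0.9038 = 0.00768
Sum = 1.35364
NRR = 0.487 × 1.35364 = 0.65922
With NRR below 1 the population is below replacement fertility.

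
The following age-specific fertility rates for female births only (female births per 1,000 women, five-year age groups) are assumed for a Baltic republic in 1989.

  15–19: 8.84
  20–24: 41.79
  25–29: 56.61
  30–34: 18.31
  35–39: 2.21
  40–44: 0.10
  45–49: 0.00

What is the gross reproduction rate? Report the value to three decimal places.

Sum of female ASFRs = 8.84 + 41.79 + 56.61 + 18.31 + 2.21 + 0.10 + 0.00 = 127.86
GRR = 5 × 127.86 / 1000 = 0.6393

0.639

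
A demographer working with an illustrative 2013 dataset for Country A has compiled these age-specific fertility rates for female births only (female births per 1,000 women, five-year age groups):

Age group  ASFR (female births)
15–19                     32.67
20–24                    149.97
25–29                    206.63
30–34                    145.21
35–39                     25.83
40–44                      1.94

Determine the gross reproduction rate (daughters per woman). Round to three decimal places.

Sum of female ASFRs = 32.67 + 149.97 + 206.63 + 145.21 + 25.83 + 1.94 = 562.25
GRR = 5 × 562.25 / 1000 = 2.81125

2.811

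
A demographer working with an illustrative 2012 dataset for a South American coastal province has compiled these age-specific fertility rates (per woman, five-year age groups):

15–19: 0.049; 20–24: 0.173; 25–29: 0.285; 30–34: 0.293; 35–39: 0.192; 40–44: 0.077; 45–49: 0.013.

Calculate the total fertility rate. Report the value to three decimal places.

5.410

Sum of ASFRs = 0.049 + 0.173 + 0.285 + 0.293 + 0.192 + 0.077 + 0.013 = 1.082
TFR = 5 × 1.082 = 5.41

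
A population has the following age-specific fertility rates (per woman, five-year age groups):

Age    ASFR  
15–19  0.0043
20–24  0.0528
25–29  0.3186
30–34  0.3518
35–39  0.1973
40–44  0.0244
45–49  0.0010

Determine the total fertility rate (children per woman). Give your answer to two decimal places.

Sum of ASFRs = 0.0043 + 0.0528 + 0.3186 + 0.3518 + 0.1973 + 0.0244 + 0.0010 = 0.9502
TFR = 5 × 0.9502 = 4.751

4.75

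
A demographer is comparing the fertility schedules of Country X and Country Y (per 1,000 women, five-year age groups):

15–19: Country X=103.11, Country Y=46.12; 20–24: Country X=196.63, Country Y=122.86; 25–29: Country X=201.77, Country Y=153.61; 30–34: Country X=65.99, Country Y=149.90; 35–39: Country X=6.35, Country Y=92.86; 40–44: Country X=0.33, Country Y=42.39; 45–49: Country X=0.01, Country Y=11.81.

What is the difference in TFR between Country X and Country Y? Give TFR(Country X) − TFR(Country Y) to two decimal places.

Country X:
  Sum of ASFRs = 103.11 + 196.63 + 201.77 + 65.99 + 6.35 + 0.33 + 0.01 = 574.19
  TFR = 5 × 574.19 / 1000 = 2.87095
Country Y:
  Sum of ASFRs = 46.12 + 122.86 + 153.61 + 149.90 + 92.86 + 42.39 + 11.81 = 619.55
  TFR = 5 × 619.55 / 1000 = 3.09775
Difference = 2.87095 − 3.09775 = -0.2268

-0.23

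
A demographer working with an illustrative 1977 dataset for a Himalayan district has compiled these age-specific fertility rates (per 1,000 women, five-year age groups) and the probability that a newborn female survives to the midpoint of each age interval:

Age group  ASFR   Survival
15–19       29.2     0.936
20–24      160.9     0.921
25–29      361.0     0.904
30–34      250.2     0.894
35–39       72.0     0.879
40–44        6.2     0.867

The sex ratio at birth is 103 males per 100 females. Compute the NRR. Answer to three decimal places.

1.956

Proportion female at birth = 100 / (100 + 103) = 0.49261.
Weighting each age-specific rate by interval width and survival:
  15–19: 5 × 29.2/1000 × 0.936 = 0.13666
  20–24: 5 × 160.9/1000 × 0.921 = 0.74094
  25–29: 5 × 361.0/1000 × 0.904 = 1.63172
  30–34: 5 × 250.2/1000 × 0.894 = 1.11839
  35–39: 5 × 72.0/1000 × 0.879 = 0.31644
  40–44: 5 × 6.2/1000 × 0.867 = 0.02688
Sum = 3.97103
NRR = 0.49261 × 3.97103 = 1.95617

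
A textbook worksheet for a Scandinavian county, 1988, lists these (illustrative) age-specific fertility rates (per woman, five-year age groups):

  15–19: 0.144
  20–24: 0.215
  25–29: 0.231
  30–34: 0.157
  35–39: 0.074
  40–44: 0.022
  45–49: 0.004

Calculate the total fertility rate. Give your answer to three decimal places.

4.235

Sum of ASFRs = 0.144 + 0.215 + 0.231 + 0.157 + 0.074 + 0.022 + 0.004 = 0.847
TFR = 5 × 0.847 = 4.235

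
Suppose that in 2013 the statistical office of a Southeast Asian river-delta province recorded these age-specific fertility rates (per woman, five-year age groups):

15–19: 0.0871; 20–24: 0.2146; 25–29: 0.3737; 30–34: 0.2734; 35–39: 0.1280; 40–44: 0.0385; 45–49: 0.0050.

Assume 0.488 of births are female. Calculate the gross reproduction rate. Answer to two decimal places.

2.73

Proportion female at birth = 0.488.
Sum of ASFRs = 0.0871 + 0.2146 + 0.3737 + 0.2734 + 0.1280 + 0.0385 + 0.0050 = 1.1203
TFR = 5 × 1.1203 = 5.6015
GRR = 0.488 × 5.6015 = 2.73353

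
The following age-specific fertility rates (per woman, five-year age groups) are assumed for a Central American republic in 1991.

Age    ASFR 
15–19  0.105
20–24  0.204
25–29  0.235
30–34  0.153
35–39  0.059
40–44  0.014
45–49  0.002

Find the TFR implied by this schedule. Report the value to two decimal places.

3.86

Sum of ASFRs = 0.105 + 0.204 + 0.235 + 0.153 + 0.059 + 0.014 + 0.002 = 0.772
TFR = 5 × 0.772 = 3.86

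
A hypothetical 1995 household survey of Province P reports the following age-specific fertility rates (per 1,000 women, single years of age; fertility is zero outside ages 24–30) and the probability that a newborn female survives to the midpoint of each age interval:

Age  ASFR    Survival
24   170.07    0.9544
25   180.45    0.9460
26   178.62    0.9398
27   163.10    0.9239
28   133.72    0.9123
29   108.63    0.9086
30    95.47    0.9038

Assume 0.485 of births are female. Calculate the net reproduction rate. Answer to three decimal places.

0.465

Proportion female at birth = 0.485.
Survival-weighted fertility by age (1·fₓ·Sₓ):
  24: 1 × 170.07/1000 × 0.9544 = 0.16231
  25: 1 × 180.45/1000 × 0.9460 = 0.17071
  26: 1 × 178.62/1000 × 0.9398 = 0.16787
  27: 1 × 163.10/1000 × 0.9239 = 0.15069
  28: 1 × 133.72/1000 × 0.9123 = 0.12199
  29: 1 × 108.63/1000 × 0.9086 = 0.09870
  30: 1 × 95.47/1000 × 0.9038 = 0.08629
Sum = 0.95856
NRR = 0.485 × 0.95856 = 0.46490
NRR < 1, so the cohort does not fully replace itself.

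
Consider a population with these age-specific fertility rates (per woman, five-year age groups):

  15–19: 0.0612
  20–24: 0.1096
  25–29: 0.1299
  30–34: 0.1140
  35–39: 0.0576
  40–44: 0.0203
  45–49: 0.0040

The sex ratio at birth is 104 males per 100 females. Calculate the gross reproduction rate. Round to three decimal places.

Proportion female at birth = 100 / (100 + 104) = 0.49020.
Sum of ASFRs = 0.0612 + 0.1096 + 0.1299 + 0.1140 + 0.0576 + 0.0203 + 0.0040 = 0.4966
TFR = 5 × 0.4966 = 2.483
GRR = 0.49020 × 2.483 = 1.21717

1.217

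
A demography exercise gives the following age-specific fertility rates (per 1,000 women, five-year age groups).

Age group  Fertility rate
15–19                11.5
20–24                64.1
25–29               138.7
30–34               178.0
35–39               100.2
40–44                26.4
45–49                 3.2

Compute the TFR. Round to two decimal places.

Sum of ASFRs = 11.5 + 64.1 + 138.7 + 178.0 + 100.2 + 26.4 + 3.2 = 522.1
TFR = 5 × 522.1 / 1000 = 2.6105

2.61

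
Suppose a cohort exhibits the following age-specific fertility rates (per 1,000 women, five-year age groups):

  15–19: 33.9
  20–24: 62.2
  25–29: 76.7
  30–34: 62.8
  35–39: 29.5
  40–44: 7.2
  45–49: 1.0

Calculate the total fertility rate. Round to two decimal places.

Sum of ASFRs = 33.9 + 62.2 + 76.7 + 62.8 + 29.5 + 7.2 + 1.0 = 273.3
TFR = 5 × 273.3 / 1000 = 1.3665

1.37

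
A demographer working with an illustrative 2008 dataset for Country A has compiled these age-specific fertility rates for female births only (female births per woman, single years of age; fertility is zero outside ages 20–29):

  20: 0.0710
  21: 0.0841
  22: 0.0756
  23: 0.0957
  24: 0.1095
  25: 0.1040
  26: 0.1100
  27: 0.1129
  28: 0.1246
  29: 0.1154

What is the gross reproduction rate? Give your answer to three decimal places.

1.003

Sum of female ASFRs = 0.0710 + 0.0841 + 0.0756 + 0.0957 + 0.1095 + 0.1040 + 0.1100 + 0.1129 + 0.1246 + 0.1154 = 1.0028
GRR = 1.0028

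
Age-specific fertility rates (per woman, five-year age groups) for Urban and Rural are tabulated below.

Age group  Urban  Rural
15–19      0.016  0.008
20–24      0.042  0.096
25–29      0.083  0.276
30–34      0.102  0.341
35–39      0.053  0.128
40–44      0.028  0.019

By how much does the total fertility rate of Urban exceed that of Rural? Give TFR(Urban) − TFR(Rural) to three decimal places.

-2.720

Urban:
  Sum of ASFRs = 0.016 + 0.042 + 0.083 + 0.102 + 0.053 + 0.028 = 0.324
  TFR = 5 × 0.324 = 1.62
Rural:
  Sum of ASFRs = 0.008 + 0.096 + 0.276 + 0.341 + 0.128 + 0.019 = 0.868
  TFR = 5 × 0.868 = 4.34
Difference = 1.62 − 4.34 = -2.72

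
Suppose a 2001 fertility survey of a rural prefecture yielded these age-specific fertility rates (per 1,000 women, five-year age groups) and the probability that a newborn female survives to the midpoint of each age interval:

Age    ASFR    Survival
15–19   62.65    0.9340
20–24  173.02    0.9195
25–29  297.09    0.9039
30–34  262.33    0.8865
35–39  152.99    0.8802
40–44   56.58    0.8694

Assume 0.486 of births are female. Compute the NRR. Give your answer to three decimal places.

Proportion female at birth = 0.486.
Weighting each age-specific rate by interval width and survival:
  15–19: 5 × 62.65/1000 × 0.9340 = 0.29258
  20–24: 5 × 173.02/1000 × 0.9195 = 0.79546
  25–29: 5 × 297.09/1000 × 0.9039 = 1.34270
  30–34: 5 × 262.33/1000 × 0.8865 = 1.16278
  35–39: 5 × 152.99/1000 × 0.8802 = 0.67331
  40–44: 5 × 56.58/1000 × 0.8694 = 0.24595
Sum = 4.51278
NRR = 0.486 × 4.51278 = 2.19321
NRR > 1, so each generation more than replaces itself.

2.193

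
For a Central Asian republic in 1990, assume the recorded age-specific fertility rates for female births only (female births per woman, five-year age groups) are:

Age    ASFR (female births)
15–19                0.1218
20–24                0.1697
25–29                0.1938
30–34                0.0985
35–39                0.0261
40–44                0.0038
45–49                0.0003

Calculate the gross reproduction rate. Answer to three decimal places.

3.070

Sum of female ASFRs = 0.1218 + 0.1697 + 0.1938 + 0.0985 + 0.0261 + 0.0038 + 0.0003 = 0.6140
GRR = 5 × 0.6140 = 3.07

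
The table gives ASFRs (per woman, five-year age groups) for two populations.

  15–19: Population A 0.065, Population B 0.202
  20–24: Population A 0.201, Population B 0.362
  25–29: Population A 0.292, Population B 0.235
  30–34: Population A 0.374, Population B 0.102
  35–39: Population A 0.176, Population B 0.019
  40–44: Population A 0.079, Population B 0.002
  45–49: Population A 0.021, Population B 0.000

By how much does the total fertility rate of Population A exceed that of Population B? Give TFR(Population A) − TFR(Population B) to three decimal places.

Population A:
  Sum of ASFRs = 0.065 + 0.201 + 0.292 + 0.374 + 0.176 + 0.079 + 0.021 = 1.208
  TFR = 5 × 1.208 = 6.04
Population B:
  Sum of ASFRs = 0.202 + 0.362 + 0.235 + 0.102 + 0.019 + 0.002 + 0.000 = 0.922
  TFR = 5 × 0.922 = 4.61
Difference = 6.04 − 4.61 = 1.43

1.430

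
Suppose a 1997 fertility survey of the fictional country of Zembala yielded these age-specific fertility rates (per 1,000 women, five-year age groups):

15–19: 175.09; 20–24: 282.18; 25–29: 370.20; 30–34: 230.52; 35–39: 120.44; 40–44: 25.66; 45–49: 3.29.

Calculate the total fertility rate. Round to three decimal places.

6.037

Sum of ASFRs = 175.09 + 282.18 + 370.20 + 230.52 + 120.44 + 25.66 + 3.29 = 1207.38
TFR = 5 × 1207.38 / 1000 = 6.0369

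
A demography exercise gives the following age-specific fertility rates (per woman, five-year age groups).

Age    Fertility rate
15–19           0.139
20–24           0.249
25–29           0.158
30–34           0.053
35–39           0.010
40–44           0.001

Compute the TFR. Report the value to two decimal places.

3.05

Sum of ASFRs = 0.139 + 0.249 + 0.158 + 0.053 + 0.010 + 0.001 = 0.610
TFR = 5 × 0.610 = 3.05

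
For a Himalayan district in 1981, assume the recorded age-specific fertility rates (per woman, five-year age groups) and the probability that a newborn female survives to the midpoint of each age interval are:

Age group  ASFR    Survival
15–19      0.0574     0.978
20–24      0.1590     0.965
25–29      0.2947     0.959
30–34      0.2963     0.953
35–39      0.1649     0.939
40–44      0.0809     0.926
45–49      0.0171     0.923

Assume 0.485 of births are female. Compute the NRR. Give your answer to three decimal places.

2.474

Proportion female at birth = 0.485.
Survival-weighted fertility by age (5·fₓ·Sₓ):
  15–19: 5 × 0.0574 × 0.978 = 0.28069
  20–24: 5 × 0.1590 × 0.965 = 0.76718
  25–29: 5 × 0.2947 × 0.959 = 1.41309
  30–34: 5 × 0.2963 × 0.953 = 1.41187
  35–39: 5 × 0.1649 × 0.939 = 0.77421
  40–44: 5 × 0.0809 × 0.926 = 0.37457
  45–49: 5 × 0.0171 × 0.923 = 0.07892
Sum = 5.10053
NRR = 0.485 × 5.10053 = 2.47376
With NRR above 1 the population is above replacement fertility.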